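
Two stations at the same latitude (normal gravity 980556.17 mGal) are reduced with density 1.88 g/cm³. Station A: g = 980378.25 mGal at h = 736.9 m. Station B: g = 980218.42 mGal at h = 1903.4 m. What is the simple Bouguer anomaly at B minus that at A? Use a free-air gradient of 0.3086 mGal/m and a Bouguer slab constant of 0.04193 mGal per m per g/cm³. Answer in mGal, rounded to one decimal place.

108.2

Δg_SB(A) = 980378.25 − 980556.17 + 0.3086×736.9 − 0.04193×1.88×736.9 = -8.60 mGal
Δg_SB(B) = 980218.42 − 980556.17 + 0.3086×1903.4 − 0.04193×1.88×1903.4 = 99.60 mGal
Difference = 99.60 − (-8.60) = 108.20 mGal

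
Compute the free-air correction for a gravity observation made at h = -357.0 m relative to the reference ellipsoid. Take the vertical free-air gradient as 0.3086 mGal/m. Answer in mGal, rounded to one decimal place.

Free-air correction = 0.3086 × -357.0 = -110.2 mGal

-110.2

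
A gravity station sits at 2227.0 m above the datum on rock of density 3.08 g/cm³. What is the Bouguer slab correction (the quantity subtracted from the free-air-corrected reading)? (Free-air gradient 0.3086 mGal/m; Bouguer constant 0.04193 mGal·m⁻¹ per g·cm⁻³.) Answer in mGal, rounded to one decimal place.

287.6

Bouguer slab correction = 0.04193 × 3.08 × 2227.0 = 287.6 mGal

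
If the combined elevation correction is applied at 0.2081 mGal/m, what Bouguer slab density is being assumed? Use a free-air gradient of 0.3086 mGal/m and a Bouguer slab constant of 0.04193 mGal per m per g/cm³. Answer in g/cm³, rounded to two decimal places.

0.2081 = 0.3086 − 0.04193 × ρ
ρ = (0.3086 − 0.2081) / 0.04193 = 2.40 g/cm³

2.40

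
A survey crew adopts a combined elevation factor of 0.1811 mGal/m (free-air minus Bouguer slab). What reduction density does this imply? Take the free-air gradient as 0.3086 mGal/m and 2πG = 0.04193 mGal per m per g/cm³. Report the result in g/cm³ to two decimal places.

3.04

0.1811 = 0.3086 − 0.04193 × ρ
ρ = (0.3086 − 0.1811) / 0.04193 = 3.04 g/cm³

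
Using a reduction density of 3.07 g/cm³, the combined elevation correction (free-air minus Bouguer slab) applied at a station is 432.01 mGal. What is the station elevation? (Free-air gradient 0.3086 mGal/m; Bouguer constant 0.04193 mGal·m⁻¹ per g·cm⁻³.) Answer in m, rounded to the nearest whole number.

2402

Combined gradient = 0.3086 − 0.04193 × 3.07 = 0.1798749 mGal/m
h = 432.01 / 0.1798749 = 2401.72 m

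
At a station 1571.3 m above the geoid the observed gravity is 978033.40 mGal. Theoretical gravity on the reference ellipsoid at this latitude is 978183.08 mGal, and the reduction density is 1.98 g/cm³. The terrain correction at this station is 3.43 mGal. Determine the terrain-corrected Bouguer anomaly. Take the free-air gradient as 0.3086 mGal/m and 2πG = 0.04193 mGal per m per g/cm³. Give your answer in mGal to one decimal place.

208.2

Free-air correction = 0.3086 × 1571.3 = 484.90 mGal
Free-air anomaly = 978033.40 − 978183.08 + (484.90) = 335.22 mGal
Bouguer slab correction = 0.04193 × 1.98 × 1571.3 = 130.45 mGal
Simple Bouguer anomaly = 335.22 − (130.45) = 204.77 mGal
Complete Bouguer anomaly = 204.77 + 3.43 = 208.20 mGal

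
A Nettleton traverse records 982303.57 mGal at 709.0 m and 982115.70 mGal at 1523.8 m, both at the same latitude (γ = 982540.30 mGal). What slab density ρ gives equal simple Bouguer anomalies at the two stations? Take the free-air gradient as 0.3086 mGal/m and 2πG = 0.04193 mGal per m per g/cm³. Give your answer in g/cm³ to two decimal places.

Δg_obs = 982115.70 − 982303.57 = -187.87 mGal over Δh = 1523.8 − 709.0 = 814.8 m
Equal Bouguer anomalies ⇒ Δg_obs + (0.3086 − 0.04193ρ)·Δh = 0
0.3086 − 0.04193ρ = −Δg_obs/Δh = 0.23057
ρ = (0.3086 − 0.23057) / 0.04193 = 1.86 g/cm³

1.86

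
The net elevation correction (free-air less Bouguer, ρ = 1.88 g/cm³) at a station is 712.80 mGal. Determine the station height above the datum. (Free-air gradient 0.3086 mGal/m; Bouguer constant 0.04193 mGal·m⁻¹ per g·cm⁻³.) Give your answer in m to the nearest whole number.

Combined gradient = 0.3086 − 0.04193 × 1.88 = 0.2297716 mGal/m
h = 712.80 / 0.2297716 = 3102.21 m

3102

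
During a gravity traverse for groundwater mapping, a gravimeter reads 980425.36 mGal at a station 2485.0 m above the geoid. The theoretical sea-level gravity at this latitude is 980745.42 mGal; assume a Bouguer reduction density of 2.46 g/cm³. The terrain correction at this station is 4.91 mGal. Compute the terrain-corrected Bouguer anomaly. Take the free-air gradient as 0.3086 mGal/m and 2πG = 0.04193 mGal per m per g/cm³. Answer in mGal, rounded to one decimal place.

Free-air correction = 0.3086 × 2485.0 = 766.87 mGal
Free-air anomaly = 980425.36 − 980745.42 + (766.87) = 446.81 mGal
Bouguer slab correction = 0.04193 × 2.46 × 2485.0 = 256.32 mGal
Simple Bouguer anomaly = 446.81 − (256.32) = 190.49 mGal
Complete Bouguer anomaly = 190.49 + 4.91 = 195.40 mGal

195.4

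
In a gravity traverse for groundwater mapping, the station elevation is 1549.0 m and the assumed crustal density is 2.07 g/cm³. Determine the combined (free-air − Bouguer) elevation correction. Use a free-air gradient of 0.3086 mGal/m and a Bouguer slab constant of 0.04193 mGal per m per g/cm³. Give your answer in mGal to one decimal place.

Combined gradient = 0.3086 − 0.04193 × 2.07 = 0.2218049 mGal/m
Combined elevation correction = 0.2218049 × 1549.0 = 343.6 mGal

343.6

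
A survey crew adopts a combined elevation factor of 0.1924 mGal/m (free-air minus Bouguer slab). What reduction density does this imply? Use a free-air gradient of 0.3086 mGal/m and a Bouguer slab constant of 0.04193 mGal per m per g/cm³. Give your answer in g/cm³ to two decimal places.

0.1924 = 0.3086 − 0.04193 × ρ
ρ = (0.3086 − 0.1924) / 0.04193 = 2.77 g/cm³

2.77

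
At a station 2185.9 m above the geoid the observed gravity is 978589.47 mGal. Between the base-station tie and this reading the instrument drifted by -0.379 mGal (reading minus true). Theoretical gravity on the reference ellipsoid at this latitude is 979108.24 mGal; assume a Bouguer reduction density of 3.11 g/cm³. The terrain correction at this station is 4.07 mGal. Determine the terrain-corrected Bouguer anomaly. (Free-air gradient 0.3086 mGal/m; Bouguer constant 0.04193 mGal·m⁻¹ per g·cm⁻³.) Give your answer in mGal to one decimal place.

-124.8

Drift-corrected reading = 978589.47 − (-0.379) = 978589.849 mGal
Free-air correction = 0.3086 × 2185.9 = 674.57 mGal
Free-air anomaly = 978589.849 − 979108.24 + (674.57) = 156.179 mGal
Bouguer slab correction = 0.04193 × 3.11 × 2185.9 = 285.05 mGal
Simple Bouguer anomaly = 156.179 − (285.05) = -128.871 mGal
Complete Bouguer anomaly = -128.871 + 4.07 = -124.801 mGal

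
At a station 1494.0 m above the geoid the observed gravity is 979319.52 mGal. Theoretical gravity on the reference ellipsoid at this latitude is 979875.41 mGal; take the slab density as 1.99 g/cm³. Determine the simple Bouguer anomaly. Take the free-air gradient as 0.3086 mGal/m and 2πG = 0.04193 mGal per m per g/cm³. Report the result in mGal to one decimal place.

-219.5

Free-air correction = 0.3086 × 1494.0 = 461.05 mGal
Free-air anomaly = 979319.52 − 979875.41 + (461.05) = -94.84 mGal
Bouguer slab correction = 0.04193 × 1.99 × 1494.0 = 124.66 mGal
Simple Bouguer anomaly = -94.84 − (124.66) = -219.50 mGal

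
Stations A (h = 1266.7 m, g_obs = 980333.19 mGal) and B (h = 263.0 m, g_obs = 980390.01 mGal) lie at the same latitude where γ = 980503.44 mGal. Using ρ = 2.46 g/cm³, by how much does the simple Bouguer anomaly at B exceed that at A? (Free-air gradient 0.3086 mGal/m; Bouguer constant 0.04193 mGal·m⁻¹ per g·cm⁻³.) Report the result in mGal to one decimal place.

-149.4

Δg_SB(A) = 980333.19 − 980503.44 + 0.3086×1266.7 − 0.04193×2.46×1266.7 = 90.00 mGal
Δg_SB(B) = 980390.01 − 980503.44 + 0.3086×263.0 − 0.04193×2.46×263.0 = -59.40 mGal
Difference = -59.40 − (90.00) = -149.40 mGal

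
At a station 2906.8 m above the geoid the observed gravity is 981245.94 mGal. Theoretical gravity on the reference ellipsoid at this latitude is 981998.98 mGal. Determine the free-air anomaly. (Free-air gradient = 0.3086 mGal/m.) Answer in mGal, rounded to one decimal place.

Free-air correction = 0.3086 × 2906.8 = 897.04 mGal
Free-air anomaly = 981245.94 − 981998.98 + (897.04) = 144.00 mGal

144.0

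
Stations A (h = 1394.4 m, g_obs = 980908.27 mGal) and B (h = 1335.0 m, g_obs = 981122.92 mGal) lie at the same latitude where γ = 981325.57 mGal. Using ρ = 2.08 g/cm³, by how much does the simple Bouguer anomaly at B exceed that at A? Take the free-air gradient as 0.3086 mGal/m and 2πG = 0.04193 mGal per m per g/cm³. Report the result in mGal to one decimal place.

Δg_SB(A) = 980908.27 − 981325.57 + 0.3086×1394.4 − 0.04193×2.08×1394.4 = -108.60 mGal
Δg_SB(B) = 981122.92 − 981325.57 + 0.3086×1335.0 − 0.04193×2.08×1335.0 = 92.90 mGal
Difference = 92.90 − (-108.60) = 201.50 mGal

201.5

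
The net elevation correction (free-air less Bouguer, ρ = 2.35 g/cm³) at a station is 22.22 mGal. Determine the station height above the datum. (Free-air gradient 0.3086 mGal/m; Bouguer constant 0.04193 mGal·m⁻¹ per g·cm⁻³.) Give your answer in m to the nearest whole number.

Combined gradient = 0.3086 − 0.04193 × 2.35 = 0.2100645 mGal/m
h = 22.22 / 0.2100645 = 105.78 m

106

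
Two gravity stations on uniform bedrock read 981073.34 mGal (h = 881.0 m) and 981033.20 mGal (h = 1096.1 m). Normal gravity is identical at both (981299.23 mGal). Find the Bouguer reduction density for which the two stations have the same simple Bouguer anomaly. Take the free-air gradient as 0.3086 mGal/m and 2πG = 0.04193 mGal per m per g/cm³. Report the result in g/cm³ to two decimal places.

2.91

Δg_obs = 981033.20 − 981073.34 = -40.14 mGal over Δh = 1096.1 − 881.0 = 215.1 m
Equal Bouguer anomalies ⇒ Δg_obs + (0.3086 − 0.04193ρ)·Δh = 0
0.3086 − 0.04193ρ = −Δg_obs/Δh = 0.18661
ρ = (0.3086 − 0.18661) / 0.04193 = 2.91 g/cm³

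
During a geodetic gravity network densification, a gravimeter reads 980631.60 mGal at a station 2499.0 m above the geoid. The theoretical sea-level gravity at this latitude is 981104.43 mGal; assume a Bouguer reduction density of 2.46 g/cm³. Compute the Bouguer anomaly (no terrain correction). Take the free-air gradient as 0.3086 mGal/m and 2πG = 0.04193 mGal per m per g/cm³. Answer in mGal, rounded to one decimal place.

Free-air correction = 0.3086 × 2499.0 = 771.19 mGal
Free-air anomaly = 980631.60 − 981104.43 + (771.19) = 298.36 mGal
Bouguer slab correction = 0.04193 × 2.46 × 2499.0 = 257.77 mGal
Simple Bouguer anomaly = 298.36 − (257.77) = 40.59 mGal

40.6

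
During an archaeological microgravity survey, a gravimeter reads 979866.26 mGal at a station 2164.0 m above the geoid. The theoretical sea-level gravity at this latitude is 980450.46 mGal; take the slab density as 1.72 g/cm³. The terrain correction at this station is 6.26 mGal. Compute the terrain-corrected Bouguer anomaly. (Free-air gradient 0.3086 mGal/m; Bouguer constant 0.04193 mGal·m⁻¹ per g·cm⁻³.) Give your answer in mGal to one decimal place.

-66.2

Free-air correction = 0.3086 × 2164.0 = 667.81 mGal
Free-air anomaly = 979866.26 − 980450.46 + (667.81) = 83.61 mGal
Bouguer slab correction = 0.04193 × 1.72 × 2164.0 = 156.07 mGal
Simple Bouguer anomaly = 83.61 − (156.07) = -72.46 mGal
Complete Bouguer anomaly = -72.46 + 6.26 = -66.20 mGal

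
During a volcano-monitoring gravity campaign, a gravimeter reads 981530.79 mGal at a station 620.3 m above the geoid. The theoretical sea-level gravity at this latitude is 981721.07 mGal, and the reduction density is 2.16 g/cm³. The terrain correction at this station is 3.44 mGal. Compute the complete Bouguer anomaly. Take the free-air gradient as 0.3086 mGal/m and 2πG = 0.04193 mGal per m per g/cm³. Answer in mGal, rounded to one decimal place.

Free-air correction = 0.3086 × 620.3 = 191.42 mGal
Free-air anomaly = 981530.79 − 981721.07 + (191.42) = 1.14 mGal
Bouguer slab correction = 0.04193 × 2.16 × 620.3 = 56.18 mGal
Simple Bouguer anomaly = 1.14 − (56.18) = -55.04 mGal
Complete Bouguer anomaly = -55.04 + 3.44 = -51.60 mGal

-51.6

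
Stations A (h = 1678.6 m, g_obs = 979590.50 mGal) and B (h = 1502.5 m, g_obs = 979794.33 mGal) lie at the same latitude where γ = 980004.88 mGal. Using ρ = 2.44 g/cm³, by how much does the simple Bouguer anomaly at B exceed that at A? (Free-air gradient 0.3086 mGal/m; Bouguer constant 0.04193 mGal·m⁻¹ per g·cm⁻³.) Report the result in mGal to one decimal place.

Δg_SB(A) = 979590.50 − 980004.88 + 0.3086×1678.6 − 0.04193×2.44×1678.6 = -68.10 mGal
Δg_SB(B) = 979794.33 − 980004.88 + 0.3086×1502.5 − 0.04193×2.44×1502.5 = 99.40 mGal
Difference = 99.40 − (-68.10) = 167.50 mGal

167.5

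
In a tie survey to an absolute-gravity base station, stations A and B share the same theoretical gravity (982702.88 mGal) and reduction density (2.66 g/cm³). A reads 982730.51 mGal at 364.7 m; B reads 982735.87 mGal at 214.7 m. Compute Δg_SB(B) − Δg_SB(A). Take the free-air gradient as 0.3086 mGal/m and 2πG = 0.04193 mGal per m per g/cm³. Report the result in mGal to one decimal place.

Δg_SB(A) = 982730.51 − 982702.88 + 0.3086×364.7 − 0.04193×2.66×364.7 = 99.50 mGal
Δg_SB(B) = 982735.87 − 982702.88 + 0.3086×214.7 − 0.04193×2.66×214.7 = 75.30 mGal
Difference = 75.30 − (99.50) = -24.20 mGal

-24.2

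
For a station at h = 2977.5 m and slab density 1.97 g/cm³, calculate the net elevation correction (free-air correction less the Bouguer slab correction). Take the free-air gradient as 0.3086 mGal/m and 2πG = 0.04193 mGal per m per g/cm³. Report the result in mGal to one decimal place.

672.9

Combined gradient = 0.3086 − 0.04193 × 1.97 = 0.2259979 mGal/m
Combined elevation correction = 0.2259979 × 2977.5 = 672.9 mGal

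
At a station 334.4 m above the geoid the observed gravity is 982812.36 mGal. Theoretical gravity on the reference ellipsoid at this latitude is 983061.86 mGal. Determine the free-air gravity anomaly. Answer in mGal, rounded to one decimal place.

-146.3

Free-air correction = 0.3086 × 334.4 = 103.20 mGal
Free-air anomaly = 982812.36 − 983061.86 + (103.20) = -146.30 mGal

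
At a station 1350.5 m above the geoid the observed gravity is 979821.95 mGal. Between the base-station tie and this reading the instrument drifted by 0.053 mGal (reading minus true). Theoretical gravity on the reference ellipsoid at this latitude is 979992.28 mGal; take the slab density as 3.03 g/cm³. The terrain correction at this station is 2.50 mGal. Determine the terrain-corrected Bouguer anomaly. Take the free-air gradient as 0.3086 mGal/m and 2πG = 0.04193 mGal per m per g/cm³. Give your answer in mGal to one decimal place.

Drift-corrected reading = 979821.95 − (0.053) = 979821.897 mGal
Free-air correction = 0.3086 × 1350.5 = 416.76 mGal
Free-air anomaly = 979821.897 − 979992.28 + (416.76) = 246.377 mGal
Bouguer slab correction = 0.04193 × 3.03 × 1350.5 = 171.58 mGal
Simple Bouguer anomaly = 246.377 − (171.58) = 74.797 mGal
Complete Bouguer anomaly = 74.797 + 2.50 = 77.297 mGal

77.3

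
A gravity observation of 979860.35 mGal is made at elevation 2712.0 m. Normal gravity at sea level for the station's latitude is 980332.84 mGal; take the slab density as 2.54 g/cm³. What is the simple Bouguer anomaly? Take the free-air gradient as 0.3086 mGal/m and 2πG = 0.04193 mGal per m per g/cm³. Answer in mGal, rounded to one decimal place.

Free-air correction = 0.3086 × 2712.0 = 836.92 mGal
Free-air anomaly = 979860.35 − 980332.84 + (836.92) = 364.43 mGal
Bouguer slab correction = 0.04193 × 2.54 × 2712.0 = 288.83 mGal
Simple Bouguer anomaly = 364.43 − (288.83) = 75.60 mGal

75.6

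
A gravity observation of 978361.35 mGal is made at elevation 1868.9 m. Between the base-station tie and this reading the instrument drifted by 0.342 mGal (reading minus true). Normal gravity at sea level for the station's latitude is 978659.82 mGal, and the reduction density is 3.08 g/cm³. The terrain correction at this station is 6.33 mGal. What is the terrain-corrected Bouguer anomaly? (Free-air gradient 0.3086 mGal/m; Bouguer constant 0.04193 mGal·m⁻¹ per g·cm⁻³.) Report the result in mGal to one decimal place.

42.9

Drift-corrected reading = 978361.35 − (0.342) = 978361.008 mGal
Free-air correction = 0.3086 × 1868.9 = 576.74 mGal
Free-air anomaly = 978361.008 − 978659.82 + (576.74) = 277.928 mGal
Bouguer slab correction = 0.04193 × 3.08 × 1868.9 = 241.36 mGal
Simple Bouguer anomaly = 277.928 − (241.36) = 36.568 mGal
Complete Bouguer anomaly = 36.568 + 6.33 = 42.898 mGal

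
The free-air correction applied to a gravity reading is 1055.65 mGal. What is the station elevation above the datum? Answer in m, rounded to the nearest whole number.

3421

h = 1055.65 / 0.3086 = 3420.77 m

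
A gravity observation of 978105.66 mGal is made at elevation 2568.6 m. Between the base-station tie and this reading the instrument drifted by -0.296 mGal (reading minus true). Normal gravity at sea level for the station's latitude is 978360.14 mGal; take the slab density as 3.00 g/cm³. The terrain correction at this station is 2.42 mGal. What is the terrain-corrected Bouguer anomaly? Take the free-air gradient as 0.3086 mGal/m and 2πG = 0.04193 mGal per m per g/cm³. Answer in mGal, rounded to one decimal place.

217.8

Drift-corrected reading = 978105.66 − (-0.296) = 978105.956 mGal
Free-air correction = 0.3086 × 2568.6 = 792.67 mGal
Free-air anomaly = 978105.956 − 978360.14 + (792.67) = 538.486 mGal
Bouguer slab correction = 0.04193 × 3.00 × 2568.6 = 323.10 mGal
Simple Bouguer anomaly = 538.486 − (323.10) = 215.386 mGal
Complete Bouguer anomaly = 215.386 + 2.42 = 217.806 mGal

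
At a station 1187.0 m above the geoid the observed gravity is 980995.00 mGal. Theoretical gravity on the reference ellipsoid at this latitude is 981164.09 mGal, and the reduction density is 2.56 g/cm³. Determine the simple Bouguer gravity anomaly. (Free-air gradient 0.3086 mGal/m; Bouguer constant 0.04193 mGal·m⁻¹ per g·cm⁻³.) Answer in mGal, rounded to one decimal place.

69.8

Free-air correction = 0.3086 × 1187.0 = 366.31 mGal
Free-air anomaly = 980995.00 − 981164.09 + (366.31) = 197.22 mGal
Bouguer slab correction = 0.04193 × 2.56 × 1187.0 = 127.41 mGal
Simple Bouguer anomaly = 197.22 − (127.41) = 69.81 mGal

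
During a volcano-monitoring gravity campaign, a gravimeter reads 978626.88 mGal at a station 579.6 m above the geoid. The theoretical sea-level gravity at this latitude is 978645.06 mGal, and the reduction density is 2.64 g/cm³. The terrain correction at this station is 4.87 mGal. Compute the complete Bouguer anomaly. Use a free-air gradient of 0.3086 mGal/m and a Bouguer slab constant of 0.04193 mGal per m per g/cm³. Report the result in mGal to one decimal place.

Free-air correction = 0.3086 × 579.6 = 178.86 mGal
Free-air anomaly = 978626.88 − 978645.06 + (178.86) = 160.68 mGal
Bouguer slab correction = 0.04193 × 2.64 × 579.6 = 64.16 mGal
Simple Bouguer anomaly = 160.68 − (64.16) = 96.52 mGal
Complete Bouguer anomaly = 96.52 + 4.87 = 101.39 mGal

101.4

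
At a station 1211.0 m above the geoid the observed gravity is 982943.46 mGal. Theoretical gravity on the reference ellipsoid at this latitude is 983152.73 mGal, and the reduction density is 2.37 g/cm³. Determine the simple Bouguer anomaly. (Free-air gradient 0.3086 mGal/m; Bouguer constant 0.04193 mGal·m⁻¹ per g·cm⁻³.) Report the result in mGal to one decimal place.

44.1

Free-air correction = 0.3086 × 1211.0 = 373.71 mGal
Free-air anomaly = 982943.46 − 983152.73 + (373.71) = 164.44 mGal
Bouguer slab correction = 0.04193 × 2.37 × 1211.0 = 120.34 mGal
Simple Bouguer anomaly = 164.44 − (120.34) = 44.10 mGal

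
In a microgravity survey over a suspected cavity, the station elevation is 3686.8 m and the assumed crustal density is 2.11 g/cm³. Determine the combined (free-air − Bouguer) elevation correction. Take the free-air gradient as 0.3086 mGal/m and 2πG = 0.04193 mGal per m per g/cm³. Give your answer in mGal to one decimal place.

Combined gradient = 0.3086 − 0.04193 × 2.11 = 0.2201277 mGal/m
Combined elevation correction = 0.2201277 × 3686.8 = 811.6 mGal

811.6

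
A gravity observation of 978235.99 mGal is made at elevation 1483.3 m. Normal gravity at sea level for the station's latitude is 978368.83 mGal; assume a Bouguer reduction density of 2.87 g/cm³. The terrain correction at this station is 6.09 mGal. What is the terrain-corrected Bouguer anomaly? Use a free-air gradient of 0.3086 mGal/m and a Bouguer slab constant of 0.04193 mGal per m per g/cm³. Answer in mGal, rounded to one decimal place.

152.5

Free-air correction = 0.3086 × 1483.3 = 457.75 mGal
Free-air anomaly = 978235.99 − 978368.83 + (457.75) = 324.91 mGal
Bouguer slab correction = 0.04193 × 2.87 × 1483.3 = 178.50 mGal
Simple Bouguer anomaly = 324.91 − (178.50) = 146.41 mGal
Complete Bouguer anomaly = 146.41 + 6.09 = 152.50 mGal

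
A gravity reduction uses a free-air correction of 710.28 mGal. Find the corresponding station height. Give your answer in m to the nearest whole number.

h = 710.28 / 0.3086 = 2301.62 m

2302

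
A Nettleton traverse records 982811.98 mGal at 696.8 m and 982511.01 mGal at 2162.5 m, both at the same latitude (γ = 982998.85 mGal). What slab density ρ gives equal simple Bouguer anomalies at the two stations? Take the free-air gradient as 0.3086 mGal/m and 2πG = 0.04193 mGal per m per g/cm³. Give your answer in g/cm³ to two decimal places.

Δg_obs = 982511.01 − 982811.98 = -300.97 mGal over Δh = 2162.5 − 696.8 = 1465.7 m
Equal Bouguer anomalies ⇒ Δg_obs + (0.3086 − 0.04193ρ)·Δh = 0
0.3086 − 0.04193ρ = −Δg_obs/Δh = 0.20534
ρ = (0.3086 − 0.20534) / 0.04193 = 2.46 g/cm³

2.46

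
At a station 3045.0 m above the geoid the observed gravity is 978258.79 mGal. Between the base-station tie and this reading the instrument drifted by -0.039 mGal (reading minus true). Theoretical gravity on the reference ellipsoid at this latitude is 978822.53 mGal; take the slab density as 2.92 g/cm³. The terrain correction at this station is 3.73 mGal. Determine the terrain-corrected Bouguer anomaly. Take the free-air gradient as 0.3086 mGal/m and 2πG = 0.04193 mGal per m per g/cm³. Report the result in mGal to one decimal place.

Drift-corrected reading = 978258.79 − (-0.039) = 978258.829 mGal
Free-air correction = 0.3086 × 3045.0 = 939.69 mGal
Free-air anomaly = 978258.829 − 978822.53 + (939.69) = 375.989 mGal
Bouguer slab correction = 0.04193 × 2.92 × 3045.0 = 372.82 mGal
Simple Bouguer anomaly = 375.989 − (372.82) = 3.169 mGal
Complete Bouguer anomaly = 3.169 + 3.73 = 6.899 mGal

6.9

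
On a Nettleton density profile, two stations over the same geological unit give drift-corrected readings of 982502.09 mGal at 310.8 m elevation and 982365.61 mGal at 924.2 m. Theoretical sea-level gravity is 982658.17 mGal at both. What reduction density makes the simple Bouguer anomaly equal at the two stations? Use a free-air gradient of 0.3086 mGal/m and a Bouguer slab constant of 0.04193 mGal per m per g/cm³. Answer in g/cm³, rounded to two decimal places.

Δg_obs = 982365.61 − 982502.09 = -136.48 mGal over Δh = 924.2 − 310.8 = 613.4 m
Equal Bouguer anomalies ⇒ Δg_obs + (0.3086 − 0.04193ρ)·Δh = 0
0.3086 − 0.04193ρ = −Δg_obs/Δh = 0.22250
ρ = (0.3086 − 0.22250) / 0.04193 = 2.05 g/cm³

2.05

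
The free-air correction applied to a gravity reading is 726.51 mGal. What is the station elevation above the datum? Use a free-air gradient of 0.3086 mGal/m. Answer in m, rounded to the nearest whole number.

h = 726.51 / 0.3086 = 2354.21 m

2354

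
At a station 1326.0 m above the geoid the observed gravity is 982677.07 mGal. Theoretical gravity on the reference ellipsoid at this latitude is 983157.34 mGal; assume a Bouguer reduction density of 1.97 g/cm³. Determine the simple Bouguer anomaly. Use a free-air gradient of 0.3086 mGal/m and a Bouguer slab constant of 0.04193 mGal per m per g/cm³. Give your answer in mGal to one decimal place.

-180.6

Free-air correction = 0.3086 × 1326.0 = 409.20 mGal
Free-air anomaly = 982677.07 − 983157.34 + (409.20) = -71.07 mGal
Bouguer slab correction = 0.04193 × 1.97 × 1326.0 = 109.53 mGal
Simple Bouguer anomaly = -71.07 − (109.53) = -180.60 mGal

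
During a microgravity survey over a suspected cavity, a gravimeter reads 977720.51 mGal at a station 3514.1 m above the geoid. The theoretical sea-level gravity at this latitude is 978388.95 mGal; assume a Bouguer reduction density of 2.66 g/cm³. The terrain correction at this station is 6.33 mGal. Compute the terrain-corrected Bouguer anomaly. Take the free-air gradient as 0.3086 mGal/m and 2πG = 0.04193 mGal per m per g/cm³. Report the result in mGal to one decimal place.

30.4

Free-air correction = 0.3086 × 3514.1 = 1084.45 mGal
Free-air anomaly = 977720.51 − 978388.95 + (1084.45) = 416.01 mGal
Bouguer slab correction = 0.04193 × 2.66 × 3514.1 = 391.94 mGal
Simple Bouguer anomaly = 416.01 − (391.94) = 24.07 mGal
Complete Bouguer anomaly = 24.07 + 6.33 = 30.40 mGal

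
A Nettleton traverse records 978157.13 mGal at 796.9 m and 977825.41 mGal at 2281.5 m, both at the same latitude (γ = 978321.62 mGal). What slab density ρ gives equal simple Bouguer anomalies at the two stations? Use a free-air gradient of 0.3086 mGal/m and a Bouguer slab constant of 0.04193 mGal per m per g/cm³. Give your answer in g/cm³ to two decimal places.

2.03

Δg_obs = 977825.41 − 978157.13 = -331.72 mGal over Δh = 2281.5 − 796.9 = 1484.6 m
Equal Bouguer anomalies ⇒ Δg_obs + (0.3086 − 0.04193ρ)·Δh = 0
0.3086 − 0.04193ρ = −Δg_obs/Δh = 0.22344
ρ = (0.3086 − 0.22344) / 0.04193 = 2.03 g/cm³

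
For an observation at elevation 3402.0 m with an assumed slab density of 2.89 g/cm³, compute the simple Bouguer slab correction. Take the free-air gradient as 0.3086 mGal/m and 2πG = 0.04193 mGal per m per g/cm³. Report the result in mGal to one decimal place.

Bouguer slab correction = 0.04193 × 2.89 × 3402.0 = 412.2 mGal

412.2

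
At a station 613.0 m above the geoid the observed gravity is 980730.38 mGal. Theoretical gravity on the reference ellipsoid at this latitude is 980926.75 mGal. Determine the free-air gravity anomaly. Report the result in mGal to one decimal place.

Free-air correction = 0.3086 × 613.0 = 189.17 mGal
Free-air anomaly = 980730.38 − 980926.75 + (189.17) = -7.20 mGal

-7.2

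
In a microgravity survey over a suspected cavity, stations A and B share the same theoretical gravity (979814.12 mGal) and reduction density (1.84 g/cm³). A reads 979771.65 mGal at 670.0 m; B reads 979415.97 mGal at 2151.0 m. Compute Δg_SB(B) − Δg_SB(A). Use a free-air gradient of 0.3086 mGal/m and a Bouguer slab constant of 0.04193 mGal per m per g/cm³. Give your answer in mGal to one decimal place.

Δg_SB(A) = 979771.65 − 979814.12 + 0.3086×670.0 − 0.04193×1.84×670.0 = 112.60 mGal
Δg_SB(B) = 979415.97 − 979814.12 + 0.3086×2151.0 − 0.04193×1.84×2151.0 = 99.70 mGal
Difference = 99.70 − (112.60) = -12.90 mGal

-12.9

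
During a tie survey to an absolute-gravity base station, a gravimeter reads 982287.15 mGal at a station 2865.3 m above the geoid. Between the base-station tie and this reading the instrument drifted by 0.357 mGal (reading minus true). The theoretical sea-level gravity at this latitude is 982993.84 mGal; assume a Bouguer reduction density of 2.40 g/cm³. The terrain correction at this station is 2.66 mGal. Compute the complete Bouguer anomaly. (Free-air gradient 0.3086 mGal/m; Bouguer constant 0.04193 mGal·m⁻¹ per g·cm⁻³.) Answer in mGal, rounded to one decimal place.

-108.5

Drift-corrected reading = 982287.15 − (0.357) = 982286.793 mGal
Free-air correction = 0.3086 × 2865.3 = 884.23 mGal
Free-air anomaly = 982286.793 − 982993.84 + (884.23) = 177.183 mGal
Bouguer slab correction = 0.04193 × 2.40 × 2865.3 = 288.34 mGal
Simple Bouguer anomaly = 177.183 − (288.34) = -111.157 mGal
Complete Bouguer anomaly = -111.157 + 2.66 = -108.497 mGal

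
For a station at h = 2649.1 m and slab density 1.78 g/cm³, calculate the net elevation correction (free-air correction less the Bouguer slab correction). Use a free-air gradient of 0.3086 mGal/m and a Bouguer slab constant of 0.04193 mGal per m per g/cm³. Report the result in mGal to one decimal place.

619.8

Combined gradient = 0.3086 − 0.04193 × 1.78 = 0.2339646 mGal/m
Combined elevation correction = 0.2339646 × 2649.1 = 619.8 mGal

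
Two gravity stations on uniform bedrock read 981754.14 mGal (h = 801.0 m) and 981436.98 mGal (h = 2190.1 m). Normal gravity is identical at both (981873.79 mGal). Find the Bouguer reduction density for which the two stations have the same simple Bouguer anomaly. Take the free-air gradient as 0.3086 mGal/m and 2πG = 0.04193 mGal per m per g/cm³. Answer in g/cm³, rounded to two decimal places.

1.91

Δg_obs = 981436.98 − 981754.14 = -317.16 mGal over Δh = 2190.1 − 801.0 = 1389.1 m
Equal Bouguer anomalies ⇒ Δg_obs + (0.3086 − 0.04193ρ)·Δh = 0
0.3086 − 0.04193ρ = −Δg_obs/Δh = 0.22832
ρ = (0.3086 − 0.22832) / 0.04193 = 1.91 g/cm³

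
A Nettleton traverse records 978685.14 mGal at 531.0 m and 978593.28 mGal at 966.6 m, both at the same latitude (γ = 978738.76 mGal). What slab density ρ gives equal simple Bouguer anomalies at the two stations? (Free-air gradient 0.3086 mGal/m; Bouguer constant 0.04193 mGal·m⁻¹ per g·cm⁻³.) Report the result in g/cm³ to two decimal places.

2.33

Δg_obs = 978593.28 − 978685.14 = -91.86 mGal over Δh = 966.6 − 531.0 = 435.6 m
Equal Bouguer anomalies ⇒ Δg_obs + (0.3086 − 0.04193ρ)·Δh = 0
0.3086 − 0.04193ρ = −Δg_obs/Δh = 0.21088
ρ = (0.3086 − 0.21088) / 0.04193 = 2.33 g/cm³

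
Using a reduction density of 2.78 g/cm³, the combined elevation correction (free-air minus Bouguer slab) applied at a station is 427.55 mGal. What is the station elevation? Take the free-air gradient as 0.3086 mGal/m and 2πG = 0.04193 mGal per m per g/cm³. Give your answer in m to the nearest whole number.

Combined gradient = 0.3086 − 0.04193 × 2.78 = 0.1920346 mGal/m
h = 427.55 / 0.1920346 = 2226.42 m

2226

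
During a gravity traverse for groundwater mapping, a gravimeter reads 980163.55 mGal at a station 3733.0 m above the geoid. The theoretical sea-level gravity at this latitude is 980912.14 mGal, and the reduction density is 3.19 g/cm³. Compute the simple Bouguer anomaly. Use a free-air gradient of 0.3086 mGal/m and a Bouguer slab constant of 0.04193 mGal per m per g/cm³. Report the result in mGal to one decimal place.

-95.9

Free-air correction = 0.3086 × 3733.0 = 1152.00 mGal
Free-air anomaly = 980163.55 − 980912.14 + (1152.00) = 403.41 mGal
Bouguer slab correction = 0.04193 × 3.19 × 3733.0 = 499.31 mGal
Simple Bouguer anomaly = 403.41 − (499.31) = -95.90 mGal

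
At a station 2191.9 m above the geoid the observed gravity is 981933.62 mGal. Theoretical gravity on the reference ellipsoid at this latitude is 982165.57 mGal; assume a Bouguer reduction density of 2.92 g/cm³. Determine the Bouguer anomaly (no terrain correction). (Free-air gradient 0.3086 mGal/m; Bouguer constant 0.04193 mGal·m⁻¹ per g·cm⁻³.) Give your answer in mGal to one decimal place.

Free-air correction = 0.3086 × 2191.9 = 676.42 mGal
Free-air anomaly = 981933.62 − 982165.57 + (676.42) = 444.47 mGal
Bouguer slab correction = 0.04193 × 2.92 × 2191.9 = 268.37 mGal
Simple Bouguer anomaly = 444.47 − (268.37) = 176.10 mGal

176.1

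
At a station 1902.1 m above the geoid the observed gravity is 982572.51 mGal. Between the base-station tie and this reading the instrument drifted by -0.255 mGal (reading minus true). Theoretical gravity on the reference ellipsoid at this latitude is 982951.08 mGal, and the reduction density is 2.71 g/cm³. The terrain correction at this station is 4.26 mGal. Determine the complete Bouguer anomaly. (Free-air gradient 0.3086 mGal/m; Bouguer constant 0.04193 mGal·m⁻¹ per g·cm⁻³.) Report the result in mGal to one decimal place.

Drift-corrected reading = 982572.51 − (-0.255) = 982572.765 mGal
Free-air correction = 0.3086 × 1902.1 = 586.99 mGal
Free-air anomaly = 982572.765 − 982951.08 + (586.99) = 208.675 mGal
Bouguer slab correction = 0.04193 × 2.71 × 1902.1 = 216.14 mGal
Simple Bouguer anomaly = 208.675 − (216.14) = -7.465 mGal
Complete Bouguer anomaly = -7.465 + 4.26 = -3.205 mGal

-3.2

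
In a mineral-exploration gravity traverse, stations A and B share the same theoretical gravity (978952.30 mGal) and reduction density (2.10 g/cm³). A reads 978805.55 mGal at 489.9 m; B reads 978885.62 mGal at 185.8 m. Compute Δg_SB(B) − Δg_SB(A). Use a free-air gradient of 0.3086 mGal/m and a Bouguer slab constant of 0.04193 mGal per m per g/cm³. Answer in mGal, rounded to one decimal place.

13.0

Δg_SB(A) = 978805.55 − 978952.30 + 0.3086×489.9 − 0.04193×2.10×489.9 = -38.70 mGal
Δg_SB(B) = 978885.62 − 978952.30 + 0.3086×185.8 − 0.04193×2.10×185.8 = -25.70 mGal
Difference = -25.70 − (-38.70) = 13.00 mGal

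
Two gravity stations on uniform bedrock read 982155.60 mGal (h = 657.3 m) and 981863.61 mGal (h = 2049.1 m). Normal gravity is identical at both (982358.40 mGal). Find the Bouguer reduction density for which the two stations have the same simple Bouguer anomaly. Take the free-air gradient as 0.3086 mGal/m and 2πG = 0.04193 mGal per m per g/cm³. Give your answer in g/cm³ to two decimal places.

Δg_obs = 981863.61 − 982155.60 = -291.99 mGal over Δh = 2049.1 − 657.3 = 1391.8 m
Equal Bouguer anomalies ⇒ Δg_obs + (0.3086 − 0.04193ρ)·Δh = 0
0.3086 − 0.04193ρ = −Δg_obs/Δh = 0.20979
ρ = (0.3086 − 0.20979) / 0.04193 = 2.36 g/cm³

2.36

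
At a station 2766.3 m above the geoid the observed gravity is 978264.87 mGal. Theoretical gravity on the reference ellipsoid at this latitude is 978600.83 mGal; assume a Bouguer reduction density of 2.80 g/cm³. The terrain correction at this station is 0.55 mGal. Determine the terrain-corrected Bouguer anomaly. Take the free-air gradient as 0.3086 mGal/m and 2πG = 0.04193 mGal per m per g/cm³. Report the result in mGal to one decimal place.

Free-air correction = 0.3086 × 2766.3 = 853.68 mGal
Free-air anomaly = 978264.87 − 978600.83 + (853.68) = 517.72 mGal
Bouguer slab correction = 0.04193 × 2.80 × 2766.3 = 324.77 mGal
Simple Bouguer anomaly = 517.72 − (324.77) = 192.95 mGal
Complete Bouguer anomaly = 192.95 + 0.55 = 193.50 mGal

193.5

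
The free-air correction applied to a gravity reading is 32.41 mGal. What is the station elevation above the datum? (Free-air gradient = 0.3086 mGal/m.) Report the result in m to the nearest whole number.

105

h = 32.41 / 0.3086 = 105.02 m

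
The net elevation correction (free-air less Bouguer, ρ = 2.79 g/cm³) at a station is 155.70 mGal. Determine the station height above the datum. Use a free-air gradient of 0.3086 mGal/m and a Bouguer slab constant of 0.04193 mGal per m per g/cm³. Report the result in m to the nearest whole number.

813

Combined gradient = 0.3086 − 0.04193 × 2.79 = 0.1916153 mGal/m
h = 155.70 / 0.1916153 = 812.57 m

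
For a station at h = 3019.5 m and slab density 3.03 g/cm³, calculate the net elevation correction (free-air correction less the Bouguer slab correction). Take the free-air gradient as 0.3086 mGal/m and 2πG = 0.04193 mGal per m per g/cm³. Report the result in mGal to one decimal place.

548.2

Combined gradient = 0.3086 − 0.04193 × 3.03 = 0.1815521 mGal/m
Combined elevation correction = 0.1815521 × 3019.5 = 548.2 mGal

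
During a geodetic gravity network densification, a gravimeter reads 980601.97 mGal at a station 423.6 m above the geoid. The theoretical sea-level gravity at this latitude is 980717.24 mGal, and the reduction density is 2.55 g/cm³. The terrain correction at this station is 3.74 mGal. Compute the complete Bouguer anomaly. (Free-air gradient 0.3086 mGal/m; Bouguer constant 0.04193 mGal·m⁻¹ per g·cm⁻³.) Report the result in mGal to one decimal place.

-26.1

Free-air correction = 0.3086 × 423.6 = 130.72 mGal
Free-air anomaly = 980601.97 − 980717.24 + (130.72) = 15.45 mGal
Bouguer slab correction = 0.04193 × 2.55 × 423.6 = 45.29 mGal
Simple Bouguer anomaly = 15.45 − (45.29) = -29.84 mGal
Complete Bouguer anomaly = -29.84 + 3.74 = -26.10 mGal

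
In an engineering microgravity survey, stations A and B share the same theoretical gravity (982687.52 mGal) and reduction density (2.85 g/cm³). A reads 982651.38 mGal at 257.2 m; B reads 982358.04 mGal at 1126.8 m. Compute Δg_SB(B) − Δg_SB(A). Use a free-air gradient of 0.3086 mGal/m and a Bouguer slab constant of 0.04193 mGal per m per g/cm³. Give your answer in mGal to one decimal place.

Δg_SB(A) = 982651.38 − 982687.52 + 0.3086×257.2 − 0.04193×2.85×257.2 = 12.50 mGal
Δg_SB(B) = 982358.04 − 982687.52 + 0.3086×1126.8 − 0.04193×2.85×1126.8 = -116.40 mGal
Difference = -116.40 − (12.50) = -128.90 mGal

-128.9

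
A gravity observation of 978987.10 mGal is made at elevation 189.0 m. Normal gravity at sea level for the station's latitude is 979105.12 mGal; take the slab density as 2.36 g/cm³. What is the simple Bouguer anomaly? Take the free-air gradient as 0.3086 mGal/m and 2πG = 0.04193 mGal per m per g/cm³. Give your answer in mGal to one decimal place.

Free-air correction = 0.3086 × 189.0 = 58.33 mGal
Free-air anomaly = 978987.10 − 979105.12 + (58.33) = -59.69 mGal
Bouguer slab correction = 0.04193 × 2.36 × 189.0 = 18.70 mGal
Simple Bouguer anomaly = -59.69 − (18.70) = -78.39 mGal

-78.4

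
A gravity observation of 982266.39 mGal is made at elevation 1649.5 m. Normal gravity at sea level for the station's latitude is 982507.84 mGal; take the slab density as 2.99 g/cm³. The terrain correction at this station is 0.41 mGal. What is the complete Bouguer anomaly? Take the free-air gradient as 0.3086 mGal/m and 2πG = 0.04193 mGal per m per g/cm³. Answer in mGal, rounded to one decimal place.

61.2

Free-air correction = 0.3086 × 1649.5 = 509.04 mGal
Free-air anomaly = 982266.39 − 982507.84 + (509.04) = 267.59 mGal
Bouguer slab correction = 0.04193 × 2.99 × 1649.5 = 206.80 mGal
Simple Bouguer anomaly = 267.59 − (206.80) = 60.79 mGal
Complete Bouguer anomaly = 60.79 + 0.41 = 61.20 mGal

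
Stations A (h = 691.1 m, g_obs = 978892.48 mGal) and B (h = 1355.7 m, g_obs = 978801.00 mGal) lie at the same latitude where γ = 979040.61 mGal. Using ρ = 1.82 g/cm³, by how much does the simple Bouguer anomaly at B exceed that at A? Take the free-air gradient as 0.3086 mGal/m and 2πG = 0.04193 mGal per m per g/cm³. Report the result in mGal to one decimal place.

Δg_SB(A) = 978892.48 − 979040.61 + 0.3086×691.1 − 0.04193×1.82×691.1 = 12.40 mGal
Δg_SB(B) = 978801.00 − 979040.61 + 0.3086×1355.7 − 0.04193×1.82×1355.7 = 75.30 mGal
Difference = 75.30 − (12.40) = 62.90 mGal

62.9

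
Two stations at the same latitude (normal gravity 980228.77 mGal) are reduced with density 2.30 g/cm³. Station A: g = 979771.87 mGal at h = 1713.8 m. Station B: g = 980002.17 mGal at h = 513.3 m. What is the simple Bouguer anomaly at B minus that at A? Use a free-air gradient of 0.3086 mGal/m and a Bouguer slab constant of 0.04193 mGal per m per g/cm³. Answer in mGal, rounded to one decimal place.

Δg_SB(A) = 979771.87 − 980228.77 + 0.3086×1713.8 − 0.04193×2.30×1713.8 = -93.30 mGal
Δg_SB(B) = 980002.17 − 980228.77 + 0.3086×513.3 − 0.04193×2.30×513.3 = -117.70 mGal
Difference = -117.70 − (-93.30) = -24.40 mGal

-24.4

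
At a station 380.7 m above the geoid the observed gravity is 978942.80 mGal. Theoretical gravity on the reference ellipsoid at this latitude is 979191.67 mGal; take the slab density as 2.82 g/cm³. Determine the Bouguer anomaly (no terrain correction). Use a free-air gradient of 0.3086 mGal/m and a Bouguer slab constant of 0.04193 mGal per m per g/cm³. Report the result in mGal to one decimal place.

-176.4

Free-air correction = 0.3086 × 380.7 = 117.48 mGal
Free-air anomaly = 978942.80 − 979191.67 + (117.48) = -131.39 mGal
Bouguer slab correction = 0.04193 × 2.82 × 380.7 = 45.01 mGal
Simple Bouguer anomaly = -131.39 − (45.01) = -176.40 mGal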